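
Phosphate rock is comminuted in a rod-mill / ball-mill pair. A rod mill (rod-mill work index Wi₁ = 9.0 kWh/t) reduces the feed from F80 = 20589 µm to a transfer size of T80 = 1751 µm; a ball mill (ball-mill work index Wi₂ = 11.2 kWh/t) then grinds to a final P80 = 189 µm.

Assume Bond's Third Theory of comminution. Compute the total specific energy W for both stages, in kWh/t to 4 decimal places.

W = 6.9938 kWh/t

W = 10·Wi·(P80^(-½) − F80^(-½))
Stage 1 (20589→1751 µm, Wi₁=9.0): W₁ = 10·9.0·(0.023898 − 0.006969) = 1.5236 kWh/t
Stage 2 (1751→189 µm, Wi₂=11.2): W₂ = 10·11.2·(0.072739 − 0.023898) = 5.4703 kWh/t
W = W₁ + W₂ = 1.5236 + 5.4703 = 6.9938 kWh/t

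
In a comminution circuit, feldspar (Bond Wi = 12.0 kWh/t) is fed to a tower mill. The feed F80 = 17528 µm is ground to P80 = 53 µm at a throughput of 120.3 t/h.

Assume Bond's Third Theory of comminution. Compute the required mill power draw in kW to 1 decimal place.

Bond: W = 10·Wi·(1/√P80 − 1/√F80)
W = 10·12.0·(1/√53 − 1/√17528) = 10·12.0·(0.129807) = 15.5769 kWh/t
P = W·T = 15.5769·120.3 = 1873.9 kW

P = 1873.9 kW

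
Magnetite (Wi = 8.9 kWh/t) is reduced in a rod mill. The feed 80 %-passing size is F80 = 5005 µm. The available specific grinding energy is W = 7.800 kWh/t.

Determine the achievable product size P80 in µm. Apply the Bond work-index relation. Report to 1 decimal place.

P80 = 96.5 µm

W = 10 Wi / √P80 − 10 Wi / √F80
P80^(−½) = W/(10 Wi) + F80^(−½)
  = 7.8000/(10·8.9) + 1/√5005 = 0.087640 + 0.014135 = 0.101776
P80 = (1/0.101776)² = 9.8255² = 96.54 µm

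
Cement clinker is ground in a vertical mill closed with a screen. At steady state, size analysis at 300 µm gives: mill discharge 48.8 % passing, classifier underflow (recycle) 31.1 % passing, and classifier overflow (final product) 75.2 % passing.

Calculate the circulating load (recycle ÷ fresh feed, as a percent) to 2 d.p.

CL = 149.15 %

Let r = R/F. Size balance at 300 µm:
(1+r)d = ru + o → r = (o−d)/(d−u)
r = (75.2 − 48.8)/(48.8 − 31.1) = 26.4/17.7 = 1.4915
CL = 100·r = 149.15 %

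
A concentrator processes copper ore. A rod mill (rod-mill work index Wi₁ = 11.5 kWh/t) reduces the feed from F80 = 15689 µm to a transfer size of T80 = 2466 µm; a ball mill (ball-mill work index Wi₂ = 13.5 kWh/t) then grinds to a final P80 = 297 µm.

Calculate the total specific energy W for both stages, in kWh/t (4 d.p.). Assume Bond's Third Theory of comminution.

W = 10·Wi·(P80^(-½) − F80^(-½))
Stage 1 (15689→2466 µm, Wi₁=11.5): W₁ = 10·11.5·(0.020137 − 0.007984) = 1.3977 kWh/t
Stage 2 (2466→297 µm, Wi₂=13.5): W₂ = 10·13.5·(0.058026 − 0.020137) = 5.1149 kWh/t
W = W₁ + W₂ = 1.3977 + 5.1149 = 6.5126 kWh/t

W = 6.5126 kWh/t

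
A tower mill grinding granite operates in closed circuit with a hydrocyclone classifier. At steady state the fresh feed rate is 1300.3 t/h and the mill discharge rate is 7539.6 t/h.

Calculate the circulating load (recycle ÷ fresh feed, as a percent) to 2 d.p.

CL = 479.84 %

Steady state: M = F + R.
R = M − F = 7539.6 − 1300.3 = 6239.3 t/h
CL = 100·R/F = 100·6239.3/1300.3 = 479.84 %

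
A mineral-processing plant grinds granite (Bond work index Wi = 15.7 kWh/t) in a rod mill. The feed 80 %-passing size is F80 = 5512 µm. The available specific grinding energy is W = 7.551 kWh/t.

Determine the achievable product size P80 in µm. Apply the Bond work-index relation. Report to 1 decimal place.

P80 = 263.8 µm

W = 10 Wi (1/√P80 − 1/√F80)  [Bond]
⇒ 1/√P80 = W/(10·Wi) + 1/√F80
  = 7.5510/(10·15.7) + 1/√5512 = 0.048096 + 0.013469 = 0.061565
P80 = (1/0.061565)² = 16.2430² = 263.84 µm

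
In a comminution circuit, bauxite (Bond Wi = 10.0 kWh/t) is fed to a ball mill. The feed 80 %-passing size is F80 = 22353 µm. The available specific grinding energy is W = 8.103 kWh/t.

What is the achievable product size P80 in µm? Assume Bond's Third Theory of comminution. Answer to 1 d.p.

W = 10·Wi·(P80^(-½) − F80^(-½))
⇒ 1/√P80 = W/(10·Wi) + 1/√F80
  = 8.1030/(10·10.0) + 1/√22353 = 0.081030 + 0.006689 = 0.087719
P80 = (1/0.087719)² = 11.4001² = 129.96 µm

P80 = 130.0 µm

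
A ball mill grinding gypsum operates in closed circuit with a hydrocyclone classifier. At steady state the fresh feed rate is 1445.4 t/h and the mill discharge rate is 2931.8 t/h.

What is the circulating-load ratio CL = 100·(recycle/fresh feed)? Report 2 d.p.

Steady state: M = F + R.
R = M − F = 2931.8 − 1445.4 = 1486.4 t/h
CL = 100·R/F = 100·1486.4/1445.4 = 102.84 %

CL = 102.84 %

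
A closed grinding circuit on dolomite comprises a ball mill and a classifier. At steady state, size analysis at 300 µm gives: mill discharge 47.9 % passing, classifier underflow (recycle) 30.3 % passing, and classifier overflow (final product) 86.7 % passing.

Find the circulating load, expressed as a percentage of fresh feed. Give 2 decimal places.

CL = 220.45 %

Let r = R/F. Size balance at 300 µm:
Fd + Rd = Ru + Fo ⇒ R/F = (o−d)/(d−u)
r = (86.7 − 47.9)/(47.9 − 30.3) = 38.8/17.6 = 2.2045
CL = 100·r = 220.45 %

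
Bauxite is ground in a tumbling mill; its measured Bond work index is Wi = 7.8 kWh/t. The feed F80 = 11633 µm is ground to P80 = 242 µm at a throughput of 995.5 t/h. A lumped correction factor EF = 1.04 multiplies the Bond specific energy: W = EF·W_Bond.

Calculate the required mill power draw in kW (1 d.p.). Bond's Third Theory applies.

P = 4442.4 kW

W = 10 Wi (1/√P80 − 1/√F80)  [Bond]
W = 10·7.8·(1/√242 − 1/√11633) = 10·7.8·(0.055011) = 4.2908 kWh/t
Apply correction: 4.2908 × 1.04 = 4.4625 kWh/t
Mill draw = 4.4625 × 995.5 = 4442.4 kW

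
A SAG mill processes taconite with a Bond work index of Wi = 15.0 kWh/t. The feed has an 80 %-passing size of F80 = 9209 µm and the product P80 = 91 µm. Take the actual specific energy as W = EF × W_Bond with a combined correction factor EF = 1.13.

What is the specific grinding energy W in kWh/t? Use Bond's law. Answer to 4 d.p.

W = 16.0021 kWh/t

W = 10·Wi·[P80^(−½) − F80^(−½)]
1/√91 = 0.104828;  1/√9209 = 0.010421
W = 10·15.0·(0.104828 − 0.010421) = 14.1612 kWh/t
With EF = 1.13: W = 14.1612·1.13 = 16.0021 kWh/t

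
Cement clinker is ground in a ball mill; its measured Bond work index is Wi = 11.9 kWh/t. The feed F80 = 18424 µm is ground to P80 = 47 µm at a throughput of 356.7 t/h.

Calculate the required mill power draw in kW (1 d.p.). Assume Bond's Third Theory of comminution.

P = 5878.9 kW

Bond: W = 10·Wi·(1/√P80 − 1/√F80)
W = 10·11.9·(1/√47 − 1/√18424) = 10·11.9·(0.138498) = 16.4812 kWh/t
P = W·T = 16.4812·356.7 = 5878.9 kW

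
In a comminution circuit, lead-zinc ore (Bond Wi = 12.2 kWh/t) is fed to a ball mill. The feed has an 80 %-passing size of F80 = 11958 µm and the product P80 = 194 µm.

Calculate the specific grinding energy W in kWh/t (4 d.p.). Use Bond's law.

W = 7.6434 kWh/t

Bond:  W = 10 Wi (1/√P − 1/√F)
1/√194 = 0.071796;  1/√11958 = 0.009145
W = 10·12.2·(0.071796 − 0.009145) = 7.6434 kWh/t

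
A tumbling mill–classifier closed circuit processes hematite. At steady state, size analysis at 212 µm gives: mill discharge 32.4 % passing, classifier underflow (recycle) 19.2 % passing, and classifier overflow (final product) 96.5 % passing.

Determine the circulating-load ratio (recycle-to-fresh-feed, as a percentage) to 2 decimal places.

Two-product formula at 212 µm:
(1+r)·d = r·u + o ⇒ r = (o−d)/(d−u)
r = (96.5 − 32.4)/(32.4 − 19.2) = 64.1/13.2 = 4.8561
CL = 100·r = 485.61 %

CL = 485.61 %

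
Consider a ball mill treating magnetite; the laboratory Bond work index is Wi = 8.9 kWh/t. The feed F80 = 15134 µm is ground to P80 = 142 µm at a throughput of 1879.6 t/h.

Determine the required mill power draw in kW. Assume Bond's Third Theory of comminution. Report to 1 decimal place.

W = 10·Wi·[P80^(−½) − F80^(−½)]
W = 10·8.9·(1/√142 − 1/√15134) = 10·8.9·(0.075789) = 6.7453 kWh/t
Power = W × throughput = 6.7453 kWh/t × 1879.6 t/h = 12678.4 kW

P = 12678.4 kW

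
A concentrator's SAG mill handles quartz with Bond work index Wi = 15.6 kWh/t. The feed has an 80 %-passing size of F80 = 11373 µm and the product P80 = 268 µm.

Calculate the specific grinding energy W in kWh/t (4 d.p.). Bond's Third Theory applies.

W = 8.0664 kWh/t

W = 10 Wi (1/√P80 − 1/√F80)  [Bond]
1/√268 = 0.061085;  1/√11373 = 0.009377
W = 10·15.6·(0.061085 − 0.009377) = 8.0664 kWh/t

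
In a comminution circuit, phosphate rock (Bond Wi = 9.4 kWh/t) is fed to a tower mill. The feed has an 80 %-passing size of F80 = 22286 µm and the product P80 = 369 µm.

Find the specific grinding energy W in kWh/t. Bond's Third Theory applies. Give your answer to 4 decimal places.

W = 4.2638 kWh/t

W = 10 Wi / √P80 − 10 Wi / √F80
1/√369 = 0.052058;  1/√22286 = 0.006699
W = 10·9.4·(0.052058 − 0.006699) = 4.2638 kWh/t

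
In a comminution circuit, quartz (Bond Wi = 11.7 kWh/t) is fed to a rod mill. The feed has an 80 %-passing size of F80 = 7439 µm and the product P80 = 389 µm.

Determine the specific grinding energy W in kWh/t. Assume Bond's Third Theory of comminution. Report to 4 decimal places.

W = 4.5756 kWh/t

W_Bond = 10·Wi·(1/√P₈₀ − 1/√F₈₀)
1/√389 = 0.050702;  1/√7439 = 0.011594
W = 10·11.7·(0.050702 − 0.011594) = 4.5756 kWh/t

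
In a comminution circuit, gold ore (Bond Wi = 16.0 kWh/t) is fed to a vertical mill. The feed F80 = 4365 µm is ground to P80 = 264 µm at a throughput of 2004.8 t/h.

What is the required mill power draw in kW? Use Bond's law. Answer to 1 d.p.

Bond: W = 10·Wi·(1/√P80 − 1/√F80)
W = 10·16.0·(1/√264 − 1/√4365) = 10·16.0·(0.046410) = 7.4256 kWh/t
P = W·T = 7.4256·2004.8 = 14886.8 kW

P = 14886.8 kW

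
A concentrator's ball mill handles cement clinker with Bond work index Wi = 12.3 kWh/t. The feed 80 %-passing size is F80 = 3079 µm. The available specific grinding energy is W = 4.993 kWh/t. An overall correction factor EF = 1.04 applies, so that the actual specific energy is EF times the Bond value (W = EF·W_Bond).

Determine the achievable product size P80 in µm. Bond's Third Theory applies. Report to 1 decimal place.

W = 10 Wi (P80^-0.5 − F80^-0.5)
W_Bond = W / EF = 4.993 / 1.04 = 4.8010 kWh/t
1/√P80 = 1/√F80 + W_Bond/(10·Wi)
  = 4.8010/(10·12.3) + 1/√3079 = 0.039032 + 0.018022 = 0.057054
P80 = (1/0.057054)² = 17.5273² = 307.21 µm

P80 = 307.2 µm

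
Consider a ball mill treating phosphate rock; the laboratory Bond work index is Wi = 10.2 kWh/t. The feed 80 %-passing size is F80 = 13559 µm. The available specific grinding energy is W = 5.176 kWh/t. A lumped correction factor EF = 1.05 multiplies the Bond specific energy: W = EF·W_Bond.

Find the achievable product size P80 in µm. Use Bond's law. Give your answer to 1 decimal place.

W = 10 Wi (P80^-0.5 − F80^-0.5)
W_Bond = W / EF = 5.176 / 1.05 = 4.9295 kWh/t
1/√P80 = 1/√F80 + W_Bond/(10·Wi)
  = 4.9295/(10·10.2) + 1/√13559 = 0.048329 + 0.008588 = 0.056917
P80 = (1/0.056917)² = 17.5696² = 308.69 µm

P80 = 308.7 µm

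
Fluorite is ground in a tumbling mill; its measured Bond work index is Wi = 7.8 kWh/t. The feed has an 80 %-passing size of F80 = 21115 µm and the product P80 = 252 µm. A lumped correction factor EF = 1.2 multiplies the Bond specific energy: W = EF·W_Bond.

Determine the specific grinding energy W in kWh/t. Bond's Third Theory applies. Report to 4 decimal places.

Bond: W = 10·Wi·(1/√P80 − 1/√F80)
1/√252 = 0.062994;  1/√21115 = 0.006882
W = 10·7.8·(0.062994 − 0.006882) = 4.3768 kWh/t
W_actual = 1.2 × 4.3768 = 5.2521 kWh/t

W = 5.2521 kWh/t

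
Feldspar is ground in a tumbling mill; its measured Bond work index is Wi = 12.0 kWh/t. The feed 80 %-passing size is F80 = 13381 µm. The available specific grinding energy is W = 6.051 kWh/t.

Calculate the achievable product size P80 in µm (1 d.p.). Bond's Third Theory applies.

W = 10 Wi / √P80 − 10 Wi / √F80
P80^(−½) = W/(10 Wi) + F80^(−½)
  = 6.0510/(10·12.0) + 1/√13381 = 0.050425 + 0.008645 = 0.059070
P80 = (1/0.059070)² = 16.9291² = 286.60 µm

P80 = 286.6 µm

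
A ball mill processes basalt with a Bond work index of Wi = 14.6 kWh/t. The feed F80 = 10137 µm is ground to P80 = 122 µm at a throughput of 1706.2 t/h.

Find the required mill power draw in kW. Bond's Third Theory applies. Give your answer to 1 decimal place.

P = 20078.8 kW

W = 10·Wi·(P80^(-½) − F80^(-½))
W = 10·14.6·(1/√122 − 1/√10137) = 10·14.6·(0.080604) = 11.7681 kWh/t
Mill draw = 11.7681 × 1706.2 = 20078.8 kW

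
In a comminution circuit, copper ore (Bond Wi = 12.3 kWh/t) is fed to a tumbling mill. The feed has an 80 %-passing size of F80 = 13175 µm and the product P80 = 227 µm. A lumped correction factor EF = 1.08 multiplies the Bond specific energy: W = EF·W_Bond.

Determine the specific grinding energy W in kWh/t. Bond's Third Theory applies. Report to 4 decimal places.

W = 7.6596 kWh/t

W = 10 Wi (1/√P80 − 1/√F80)  [Bond]
1/√227 = 0.066372;  1/√13175 = 0.008712
W = 10·12.3·(0.066372 − 0.008712) = 7.0922 kWh/t
Apply correction: 7.0922 × 1.08 = 7.6596 kWh/t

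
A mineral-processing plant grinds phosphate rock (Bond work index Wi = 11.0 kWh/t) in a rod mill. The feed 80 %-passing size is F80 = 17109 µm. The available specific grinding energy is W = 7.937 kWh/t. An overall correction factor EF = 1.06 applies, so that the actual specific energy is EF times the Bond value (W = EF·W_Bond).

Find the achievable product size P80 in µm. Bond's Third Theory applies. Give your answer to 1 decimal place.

P80 = 174.4 µm

W = 10 Wi / √P80 − 10 Wi / √F80
W_Bond = W / EF = 7.937 / 1.06 = 7.4877 kWh/t
P80^-0.5 = F80^-0.5 + W_Bond/(10 Wi)
  = 7.4877/(10·11.0) + 1/√17109 = 0.068070 + 0.007645 = 0.075716
P80 = (1/0.075716)² = 13.2073² = 174.43 µm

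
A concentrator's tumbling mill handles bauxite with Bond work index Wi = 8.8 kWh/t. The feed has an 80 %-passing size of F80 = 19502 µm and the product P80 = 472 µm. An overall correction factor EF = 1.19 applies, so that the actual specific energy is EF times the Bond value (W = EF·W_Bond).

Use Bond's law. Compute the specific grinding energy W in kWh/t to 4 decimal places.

W_Bond = 10·Wi·(1/√P₈₀ − 1/√F₈₀)
1/√472 = 0.046029;  1/√19502 = 0.007161
W = 10·8.8·(0.046029 − 0.007161) = 3.4204 kWh/t
Apply correction: 3.4204 × 1.19 = 4.0703 kWh/t

W = 4.0703 kWh/t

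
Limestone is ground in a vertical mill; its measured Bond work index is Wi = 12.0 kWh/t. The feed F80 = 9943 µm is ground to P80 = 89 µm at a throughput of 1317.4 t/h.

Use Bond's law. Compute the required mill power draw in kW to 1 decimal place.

W = 10 Wi / √P80 − 10 Wi / √F80
W = 10·12.0·(1/√89 − 1/√9943) = 10·12.0·(0.095971) = 11.5165 kWh/t
Power = W × throughput = 11.5165 kWh/t × 1317.4 t/h = 15171.9 kW

P = 15171.9 kW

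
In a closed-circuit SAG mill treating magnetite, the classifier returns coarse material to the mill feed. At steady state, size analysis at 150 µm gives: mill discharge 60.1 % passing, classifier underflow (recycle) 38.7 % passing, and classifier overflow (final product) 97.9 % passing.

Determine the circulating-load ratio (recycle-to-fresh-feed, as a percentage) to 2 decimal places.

Classifier node, passing 150 µm:
r = (o − d)/(d − u)
r = (97.9 − 60.1)/(60.1 − 38.7) = 37.8/21.4 = 1.7664
CL = 100·r = 176.64 %

CL = 176.64 %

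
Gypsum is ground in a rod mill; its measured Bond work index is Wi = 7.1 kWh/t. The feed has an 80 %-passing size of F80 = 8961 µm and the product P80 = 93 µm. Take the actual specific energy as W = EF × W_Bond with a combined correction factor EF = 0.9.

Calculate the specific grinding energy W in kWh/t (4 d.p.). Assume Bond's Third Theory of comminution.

W = 5.9511 kWh/t

W = 10·Wi·(P80^(-½) − F80^(-½))
1/√93 = 0.103695;  1/√8961 = 0.010564
W = 10·7.1·(0.103695 − 0.010564) = 6.6123 kWh/t
With EF = 0.9: W = 6.6123·0.9 = 5.9511 kWh/t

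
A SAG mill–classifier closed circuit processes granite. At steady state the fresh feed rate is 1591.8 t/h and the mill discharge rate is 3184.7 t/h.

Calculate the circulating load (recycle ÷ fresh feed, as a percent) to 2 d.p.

CL = 100.07 %

Steady state: M = F + R.
R = M − F = 3184.7 − 1591.8 = 1592.9 t/h
CL = 100·R/F = 100·1592.9/1591.8 = 100.07 %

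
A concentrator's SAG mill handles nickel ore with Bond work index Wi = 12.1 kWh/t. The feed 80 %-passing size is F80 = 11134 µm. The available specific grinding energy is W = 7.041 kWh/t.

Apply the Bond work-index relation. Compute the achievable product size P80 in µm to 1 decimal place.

Bond:  W = 10 Wi (1/√P − 1/√F)
⇒ 1/√P80 = W/(10 Wi) + 1/√F80
  = 7.0410/(10·12.1) + 1/√11134 = 0.058190 + 0.009477 = 0.067667
P80 = (1/0.067667)² = 14.7782² = 218.40 µm

P80 = 218.4 µm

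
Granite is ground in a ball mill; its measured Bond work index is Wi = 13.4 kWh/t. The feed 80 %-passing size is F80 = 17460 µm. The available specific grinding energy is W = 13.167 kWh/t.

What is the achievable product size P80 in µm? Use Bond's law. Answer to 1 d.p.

W_Bond = 10·Wi·(1/√P₈₀ − 1/√F₈₀)
P80^(−½) = W/(10 Wi) + F80^(−½)
  = 13.1670/(10·13.4) + 1/√17460 = 0.098261 + 0.007568 = 0.105829
P80 = (1/0.105829)² = 9.4492² = 89.29 µm

P80 = 89.3 µm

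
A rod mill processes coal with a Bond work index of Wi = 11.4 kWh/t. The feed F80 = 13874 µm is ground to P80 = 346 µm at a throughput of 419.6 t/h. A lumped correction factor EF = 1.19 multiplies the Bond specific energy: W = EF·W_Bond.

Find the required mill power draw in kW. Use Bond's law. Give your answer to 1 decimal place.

Bond: W = 10·Wi·(1/√P80 − 1/√F80)
W = 10·11.4·(1/√346 − 1/√13874) = 10·11.4·(0.045270) = 5.1608 kWh/t
Corrected W = EF·W_Bond = 1.19·5.1608 = 6.1414 kWh/t
P_mill = W·ṁ = 6.1414·419.6 = 2576.9 kW

P = 2576.9 kW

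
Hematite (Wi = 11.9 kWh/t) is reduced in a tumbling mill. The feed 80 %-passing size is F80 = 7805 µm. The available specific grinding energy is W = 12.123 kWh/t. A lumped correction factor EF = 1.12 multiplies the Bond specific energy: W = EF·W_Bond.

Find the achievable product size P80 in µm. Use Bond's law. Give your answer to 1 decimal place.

P80 = 95.6 µm

W = 10 Wi (P80^-0.5 − F80^-0.5)
W_Bond = W / EF = 12.123 / 1.12 = 10.8241 kWh/t
P80^-0.5 = F80^-0.5 + W_Bond/(10 Wi)
  = 10.8241/(10·11.9) + 1/√7805 = 0.090959 + 0.011319 = 0.102278
P80 = (1/0.102278)² = 9.7773² = 95.60 µm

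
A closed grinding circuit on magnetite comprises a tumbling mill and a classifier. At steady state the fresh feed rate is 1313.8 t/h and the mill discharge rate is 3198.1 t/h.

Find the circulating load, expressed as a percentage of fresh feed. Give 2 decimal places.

M = F + R at steady state, so:
R = M − F = 3198.1 − 1313.8 = 1884.3 t/h
CL = 100·R/F = 100·1884.3/1313.8 = 143.42 %

CL = 143.42 %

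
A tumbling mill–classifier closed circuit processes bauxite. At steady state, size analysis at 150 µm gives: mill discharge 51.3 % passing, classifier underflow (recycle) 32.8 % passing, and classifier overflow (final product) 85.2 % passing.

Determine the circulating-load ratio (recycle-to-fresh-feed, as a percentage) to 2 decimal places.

Two-product formula at 150 µm:
(1+r)·d = r·u + o ⇒ r = (o−d)/(d−u)
r = (85.2 − 51.3)/(51.3 − 32.8) = 33.9/18.5 = 1.8324
CL = 100·r = 183.24 %

CL = 183.24 %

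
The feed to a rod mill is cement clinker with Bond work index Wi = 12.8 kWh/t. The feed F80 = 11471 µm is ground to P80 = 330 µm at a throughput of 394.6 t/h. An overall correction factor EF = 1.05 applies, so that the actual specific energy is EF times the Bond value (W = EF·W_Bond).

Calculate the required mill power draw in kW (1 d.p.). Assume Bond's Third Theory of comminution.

P = 2424.3 kW

W = 10 Wi / √P80 − 10 Wi / √F80
W = 10·12.8·(1/√330 − 1/√11471) = 10·12.8·(0.045711) = 5.8511 kWh/t
Corrected W = EF·W_Bond = 1.05·5.8511 = 6.1436 kWh/t
Mill draw = 6.1436 × 394.6 = 2424.3 kW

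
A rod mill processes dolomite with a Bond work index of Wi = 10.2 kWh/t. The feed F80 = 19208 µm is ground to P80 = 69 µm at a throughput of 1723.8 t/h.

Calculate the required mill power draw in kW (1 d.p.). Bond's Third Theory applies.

P = 19898.5 kW

W = 10 Wi (P80^-0.5 − F80^-0.5)
W = 10·10.2·(1/√69 − 1/√19208) = 10·10.2·(0.113170) = 11.5434 kWh/t
Power = W × throughput = 11.5434 kWh/t × 1723.8 t/h = 19898.5 kW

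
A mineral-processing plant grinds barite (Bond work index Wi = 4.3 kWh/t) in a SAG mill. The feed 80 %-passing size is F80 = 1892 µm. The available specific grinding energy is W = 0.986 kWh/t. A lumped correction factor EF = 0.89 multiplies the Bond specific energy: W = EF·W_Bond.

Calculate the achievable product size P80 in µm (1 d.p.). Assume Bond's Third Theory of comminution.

P80 = 420.7 µm

Bond: W = 10·Wi·(1/√P80 − 1/√F80)
W_Bond = W / EF = 0.986 / 0.89 = 1.1079 kWh/t
⇒ 1/√P80 = W_Bond/(10·Wi) + 1/√F80
  = 1.1079/(10·4.3) + 1/√1892 = 0.025764 + 0.022990 = 0.048754
P80 = (1/0.048754)² = 20.5110² = 420.70 µm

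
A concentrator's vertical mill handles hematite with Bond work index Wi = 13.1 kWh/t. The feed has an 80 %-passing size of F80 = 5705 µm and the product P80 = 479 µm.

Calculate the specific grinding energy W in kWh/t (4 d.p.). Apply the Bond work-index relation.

W = 4.2512 kWh/t

W = 10 Wi (P80^-0.5 − F80^-0.5)
1/√479 = 0.045691;  1/√5705 = 0.013240
W = 10·13.1·(0.045691 − 0.013240) = 4.2512 kWh/t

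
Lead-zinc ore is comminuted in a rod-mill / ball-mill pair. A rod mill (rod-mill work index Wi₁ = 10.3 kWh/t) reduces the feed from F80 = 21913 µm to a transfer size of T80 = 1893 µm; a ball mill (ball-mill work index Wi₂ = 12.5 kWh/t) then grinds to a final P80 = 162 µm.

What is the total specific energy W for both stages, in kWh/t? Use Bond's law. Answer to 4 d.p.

Bond: W = 10·Wi·(1/√P80 − 1/√F80)
Stage 1 (21913→1893 µm, Wi₁=10.3): W₁ = 10·10.3·(0.022984 − 0.006755) = 1.6715 kWh/t
Stage 2 (1893→162 µm, Wi₂=12.5): W₂ = 10·12.5·(0.078567 − 0.022984) = 6.9479 kWh/t
W = W₁ + W₂ = 1.6715 + 6.9479 = 8.6195 kWh/t

W = 8.6195 kWh/t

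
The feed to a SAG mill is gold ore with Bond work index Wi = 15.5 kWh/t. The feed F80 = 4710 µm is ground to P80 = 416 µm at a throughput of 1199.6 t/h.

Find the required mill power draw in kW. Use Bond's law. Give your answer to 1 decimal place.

W = 10·Wi·(P80^(-½) − F80^(-½))
W = 10·15.5·(1/√416 − 1/√4710) = 10·15.5·(0.034458) = 5.3410 kWh/t
P = W·T = 5.3410·1199.6 = 6407.1 kW

P = 6407.1 kW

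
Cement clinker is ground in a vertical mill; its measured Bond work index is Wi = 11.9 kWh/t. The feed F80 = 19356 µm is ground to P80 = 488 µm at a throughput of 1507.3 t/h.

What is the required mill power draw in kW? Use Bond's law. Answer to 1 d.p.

P = 6830.4 kW

W_Bond = 10·Wi·(1/√P₈₀ − 1/√F₈₀)
W = 10·11.9·(1/√488 − 1/√19356) = 10·11.9·(0.038080) = 4.5315 kWh/t
Mill draw = 4.5315 × 1507.3 = 6830.4 kW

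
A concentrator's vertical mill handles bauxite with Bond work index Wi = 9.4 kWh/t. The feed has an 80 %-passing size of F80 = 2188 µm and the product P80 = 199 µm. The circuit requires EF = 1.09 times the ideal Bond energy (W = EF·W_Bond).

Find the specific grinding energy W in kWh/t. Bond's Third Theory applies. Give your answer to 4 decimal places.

W = 5.0728 kWh/t

W = 10 Wi (1/√P80 − 1/√F80)  [Bond]
1/√199 = 0.070888;  1/√2188 = 0.021378
W = 10·9.4·(0.070888 − 0.021378) = 4.6539 kWh/t
With EF = 1.09: W = 4.6539·1.09 = 5.0728 kWh/t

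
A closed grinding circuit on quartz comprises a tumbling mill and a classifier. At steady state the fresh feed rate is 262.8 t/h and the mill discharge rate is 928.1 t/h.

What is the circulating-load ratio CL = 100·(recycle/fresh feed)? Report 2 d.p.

M = F + R at steady state, so:
R = M − F = 928.1 − 262.8 = 665.3 t/h
CL = 100·R/F = 100·665.3/262.8 = 253.16 %

CL = 253.16 %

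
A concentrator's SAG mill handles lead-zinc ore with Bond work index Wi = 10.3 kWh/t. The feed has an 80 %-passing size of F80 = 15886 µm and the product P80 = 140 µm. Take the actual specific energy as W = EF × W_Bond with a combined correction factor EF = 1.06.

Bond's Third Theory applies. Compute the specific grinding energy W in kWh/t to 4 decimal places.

Bond: W = 10·Wi·(1/√P80 − 1/√F80)
1/√140 = 0.084515;  1/√15886 = 0.007934
W = 10·10.3·(0.084515 − 0.007934) = 7.8879 kWh/t
Corrected W = EF·W_Bond = 1.06·7.8879 = 8.3612 kWh/t

W = 8.3612 kWh/t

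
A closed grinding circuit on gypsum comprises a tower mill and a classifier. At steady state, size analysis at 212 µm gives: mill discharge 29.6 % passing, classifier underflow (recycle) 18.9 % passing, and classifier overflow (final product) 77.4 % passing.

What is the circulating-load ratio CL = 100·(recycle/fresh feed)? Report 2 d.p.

CL = 446.73 %

Classifier node, passing 212 µm:
(1+r)d = ru + o → r = (o−d)/(d−u)
r = (77.4 − 29.6)/(29.6 − 18.9) = 47.8/10.7 = 4.4673
CL = 100·r = 446.73 %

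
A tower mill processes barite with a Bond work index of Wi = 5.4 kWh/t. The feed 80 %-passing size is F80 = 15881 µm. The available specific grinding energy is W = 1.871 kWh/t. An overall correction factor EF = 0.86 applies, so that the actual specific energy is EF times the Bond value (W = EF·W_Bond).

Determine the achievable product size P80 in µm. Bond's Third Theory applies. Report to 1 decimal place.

W = 10·Wi·(P80^(-½) − F80^(-½))
W_Bond = W / EF = 1.871 / 0.86 = 2.1756 kWh/t
P80^(−½) = W_Bond/(10 Wi) + F80^(−½)
  = 2.1756/(10·5.4) + 1/√15881 = 0.040289 + 0.007935 = 0.048224
P80 = (1/0.048224)² = 20.7366² = 430.01 µm

P80 = 430.0 µm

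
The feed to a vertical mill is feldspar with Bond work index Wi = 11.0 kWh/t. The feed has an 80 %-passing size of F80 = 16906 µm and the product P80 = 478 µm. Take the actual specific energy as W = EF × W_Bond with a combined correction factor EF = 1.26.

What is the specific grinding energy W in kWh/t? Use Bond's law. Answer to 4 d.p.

W = 10·Wi·[P80^(−½) − F80^(−½)]
1/√478 = 0.045739;  1/√16906 = 0.007691
W = 10·11.0·(0.045739 − 0.007691) = 4.1853 kWh/t
Apply correction: 4.1853 × 1.26 = 5.2735 kWh/t

W = 5.2735 kWh/t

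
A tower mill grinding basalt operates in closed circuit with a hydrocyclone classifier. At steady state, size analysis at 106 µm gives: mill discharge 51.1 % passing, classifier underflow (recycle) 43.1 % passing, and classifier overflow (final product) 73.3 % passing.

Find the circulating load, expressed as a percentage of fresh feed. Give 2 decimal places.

Mass balance on the −106 µm fraction:
Fd + Rd = Ru + Fo ⇒ R/F = (o−d)/(d−u)
r = (73.3 − 51.1)/(51.1 − 43.1) = 22.2/8.0 = 2.7750
CL = 100·r = 277.50 %

CL = 277.50 %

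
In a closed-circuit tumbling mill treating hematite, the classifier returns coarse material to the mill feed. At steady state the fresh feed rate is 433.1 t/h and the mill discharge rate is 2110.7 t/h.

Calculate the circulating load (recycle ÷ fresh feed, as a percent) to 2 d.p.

Discharge = new feed + return, hence
R = M − F = 2110.7 − 433.1 = 1677.6 t/h
CL = 100·R/F = 100·1677.6/433.1 = 387.35 %

CL = 387.35 %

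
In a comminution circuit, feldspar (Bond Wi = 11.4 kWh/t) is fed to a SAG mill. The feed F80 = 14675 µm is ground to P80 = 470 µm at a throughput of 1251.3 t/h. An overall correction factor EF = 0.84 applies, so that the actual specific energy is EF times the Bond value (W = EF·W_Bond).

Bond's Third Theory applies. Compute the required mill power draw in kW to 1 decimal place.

W = 10 Wi (1/√P80 − 1/√F80)  [Bond]
W = 10·11.4·(1/√470 − 1/√14675) = 10·11.4·(0.037872) = 4.3174 kWh/t
W_actual = 0.84 × 4.3174 = 3.6266 kWh/t
Power = W × throughput = 3.6266 kWh/t × 1251.3 t/h = 4538.0 kW

P = 4538.0 kW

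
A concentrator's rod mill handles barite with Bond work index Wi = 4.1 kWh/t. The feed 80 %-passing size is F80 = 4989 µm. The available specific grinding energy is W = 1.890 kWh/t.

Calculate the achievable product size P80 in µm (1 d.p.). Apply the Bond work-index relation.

Bond: W = 10·Wi·(1/√P80 − 1/√F80)
P80^(−½) = W/(10 Wi) + F80^(−½)
  = 1.8900/(10·4.1) + 1/√4989 = 0.046098 + 0.014158 = 0.060255
P80 = (1/0.060255)² = 16.5961² = 275.43 µm

P80 = 275.4 µm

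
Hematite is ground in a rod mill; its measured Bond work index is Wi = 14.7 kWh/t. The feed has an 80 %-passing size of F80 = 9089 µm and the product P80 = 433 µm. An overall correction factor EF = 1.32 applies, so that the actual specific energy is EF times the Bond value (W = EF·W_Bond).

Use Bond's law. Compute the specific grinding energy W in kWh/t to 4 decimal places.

W = 7.2896 kWh/t

Bond:  W = 10 Wi (1/√P − 1/√F)
1/√433 = 0.048057;  1/√9089 = 0.010489
W = 10·14.7·(0.048057 − 0.010489) = 5.5225 kWh/t
Apply correction: 5.5225 × 1.32 = 7.2896 kWh/t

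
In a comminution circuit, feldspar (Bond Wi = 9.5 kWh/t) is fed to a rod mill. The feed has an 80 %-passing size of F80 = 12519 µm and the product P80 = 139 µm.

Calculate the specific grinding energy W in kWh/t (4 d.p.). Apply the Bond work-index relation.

Bond: W = 10·Wi·(1/√P80 − 1/√F80)
1/√139 = 0.084819;  1/√12519 = 0.008937
W = 10·9.5·(0.084819 − 0.008937) = 7.2087 kWh/t

W = 7.2087 kWh/t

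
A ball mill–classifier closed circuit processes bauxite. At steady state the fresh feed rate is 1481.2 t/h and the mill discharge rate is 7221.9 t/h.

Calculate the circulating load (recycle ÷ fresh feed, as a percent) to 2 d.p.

CL = 387.57 %

Mill node: discharge = fresh + recycle.
R = M − F = 7221.9 − 1481.2 = 5740.7 t/h
CL = 100·R/F = 100·5740.7/1481.2 = 387.57 %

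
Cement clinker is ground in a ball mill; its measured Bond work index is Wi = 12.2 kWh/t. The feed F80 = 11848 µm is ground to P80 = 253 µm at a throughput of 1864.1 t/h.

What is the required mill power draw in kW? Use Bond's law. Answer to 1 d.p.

W = 10 Wi (P80^-0.5 − F80^-0.5)
W = 10·12.2·(1/√253 − 1/√11848) = 10·12.2·(0.053682) = 6.5493 kWh/t
P = W·T = 6.5493·1864.1 = 12208.5 kW

P = 12208.5 kW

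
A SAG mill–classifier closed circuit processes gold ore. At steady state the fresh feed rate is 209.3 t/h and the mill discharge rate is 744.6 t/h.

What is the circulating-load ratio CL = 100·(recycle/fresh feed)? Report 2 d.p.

M = F + R at steady state, so:
R = M − F = 744.6 − 209.3 = 535.3 t/h
CL = 100·R/F = 100·535.3/209.3 = 255.76 %

CL = 255.76 %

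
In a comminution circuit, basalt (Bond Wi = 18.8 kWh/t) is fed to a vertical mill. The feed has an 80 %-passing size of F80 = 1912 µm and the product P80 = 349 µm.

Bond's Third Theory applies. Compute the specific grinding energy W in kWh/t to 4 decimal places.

W = 5.7639 kWh/t

W = 10 Wi (1/√P80 − 1/√F80)  [Bond]
1/√349 = 0.053529;  1/√1912 = 0.022869
W = 10·18.8·(0.053529 − 0.022869) = 5.7639 kWh/t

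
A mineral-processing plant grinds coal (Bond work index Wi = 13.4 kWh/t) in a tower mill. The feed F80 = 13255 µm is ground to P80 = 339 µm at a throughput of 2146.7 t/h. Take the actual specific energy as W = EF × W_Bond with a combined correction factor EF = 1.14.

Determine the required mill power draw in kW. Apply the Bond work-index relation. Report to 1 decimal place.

P = 14962.4 kW

W = 10 Wi (P80^-0.5 − F80^-0.5)
W = 10·13.4·(1/√339 − 1/√13255) = 10·13.4·(0.045627) = 6.1140 kWh/t
Corrected W = EF·W_Bond = 1.14·6.1140 = 6.9699 kWh/t
P_mill = W·ṁ = 6.9699·2146.7 = 14962.4 kW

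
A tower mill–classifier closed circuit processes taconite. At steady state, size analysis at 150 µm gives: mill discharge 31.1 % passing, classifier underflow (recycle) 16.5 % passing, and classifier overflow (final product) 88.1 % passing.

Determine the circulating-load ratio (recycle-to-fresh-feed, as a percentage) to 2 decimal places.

Mass balance on the −150 µm fraction:
r = (o − d)/(d − u)
r = (88.1 − 31.1)/(31.1 − 16.5) = 57.0/14.6 = 3.9041
CL = 100·r = 390.41 %

CL = 390.41 %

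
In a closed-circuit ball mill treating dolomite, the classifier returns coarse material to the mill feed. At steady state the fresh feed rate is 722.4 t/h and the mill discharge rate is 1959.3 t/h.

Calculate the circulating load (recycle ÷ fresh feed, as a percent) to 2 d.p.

Mill node: discharge = fresh + recycle.
R = M − F = 1959.3 − 722.4 = 1236.9 t/h
CL = 100·R/F = 100·1236.9/722.4 = 171.22 %

CL = 171.22 %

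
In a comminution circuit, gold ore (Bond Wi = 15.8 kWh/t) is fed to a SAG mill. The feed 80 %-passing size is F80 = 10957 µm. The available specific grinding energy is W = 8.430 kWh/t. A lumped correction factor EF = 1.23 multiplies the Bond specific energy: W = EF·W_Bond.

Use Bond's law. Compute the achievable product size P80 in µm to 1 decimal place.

P80 = 356.9 µm

W = 10 Wi (1/√P80 − 1/√F80)  [Bond]
W_Bond = W / EF = 8.430 / 1.23 = 6.8537 kWh/t
1/√P80 = 1/√F80 + W_Bond/(10·Wi)
  = 6.8537/(10·15.8) + 1/√10957 = 0.043378 + 0.009553 = 0.052931
P80 = (1/0.052931)² = 18.8926² = 356.93 µm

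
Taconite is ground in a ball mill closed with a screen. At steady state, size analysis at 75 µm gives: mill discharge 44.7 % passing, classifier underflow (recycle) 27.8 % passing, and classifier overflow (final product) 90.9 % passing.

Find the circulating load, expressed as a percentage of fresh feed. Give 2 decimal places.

CL = 273.37 %

Let r = R/F. Size balance at 75 µm:
Fd + Rd = Ru + Fo ⇒ R/F = (o−d)/(d−u)
r = (90.9 − 44.7)/(44.7 − 27.8) = 46.2/16.9 = 2.7337
CL = 100·r = 273.37 %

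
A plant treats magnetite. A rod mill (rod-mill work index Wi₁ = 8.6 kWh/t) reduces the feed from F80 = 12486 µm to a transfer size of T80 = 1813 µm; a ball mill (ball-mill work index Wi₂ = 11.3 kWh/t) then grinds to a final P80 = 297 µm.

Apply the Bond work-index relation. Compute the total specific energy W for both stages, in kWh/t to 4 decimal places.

W = 10 Wi / √P80 − 10 Wi / √F80
Stage 1 (12486→1813 µm, Wi₁=8.6): W₁ = 10·8.6·(0.023486 − 0.008949) = 1.2501 kWh/t
Stage 2 (1813→297 µm, Wi₂=11.3): W₂ = 10·11.3·(0.058026 − 0.023486) = 3.9031 kWh/t
W = W₁ + W₂ = 1.2501 + 3.9031 = 5.1532 kWh/t

W = 5.1532 kWh/t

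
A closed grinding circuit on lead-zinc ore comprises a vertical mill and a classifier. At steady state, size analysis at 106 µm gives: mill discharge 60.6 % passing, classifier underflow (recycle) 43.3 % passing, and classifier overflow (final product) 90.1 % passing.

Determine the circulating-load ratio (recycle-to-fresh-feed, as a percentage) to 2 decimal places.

Two-product formula at 106 µm:
r = (o − d)/(d − u)
r = (90.1 − 60.6)/(60.6 − 43.3) = 29.5/17.3 = 1.7052
CL = 100·r = 170.52 %

CL = 170.52 %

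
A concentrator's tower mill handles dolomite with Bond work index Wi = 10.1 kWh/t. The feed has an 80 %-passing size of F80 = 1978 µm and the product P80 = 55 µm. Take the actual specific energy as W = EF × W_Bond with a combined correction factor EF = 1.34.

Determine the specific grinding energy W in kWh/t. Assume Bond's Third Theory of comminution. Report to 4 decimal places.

Bond:  W = 10 Wi (1/√P − 1/√F)
1/√55 = 0.134840;  1/√1978 = 0.022485
W = 10·10.1·(0.134840 − 0.022485) = 11.3479 kWh/t
Apply correction: 11.3479 × 1.34 = 15.2062 kWh/t

W = 15.2062 kWh/t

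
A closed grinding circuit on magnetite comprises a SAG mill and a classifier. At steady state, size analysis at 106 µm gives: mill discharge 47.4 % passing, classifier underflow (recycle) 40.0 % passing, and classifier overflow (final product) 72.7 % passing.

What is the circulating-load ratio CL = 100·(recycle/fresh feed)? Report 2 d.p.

CL = 341.89 %

Balance %-passing 106 µm (r = R/F):
Fd + Rd = Ru + Fo ⇒ R/F = (o−d)/(d−u)
r = (72.7 − 47.4)/(47.4 − 40.0) = 25.3/7.4 = 3.4189
CL = 100·r = 341.89 %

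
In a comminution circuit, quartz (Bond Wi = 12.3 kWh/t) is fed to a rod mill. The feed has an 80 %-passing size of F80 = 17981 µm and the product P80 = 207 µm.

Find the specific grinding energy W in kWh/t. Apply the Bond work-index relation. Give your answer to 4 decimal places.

W = 7.6318 kWh/t

Bond: W = 10·Wi·(1/√P80 − 1/√F80)
1/√207 = 0.069505;  1/√17981 = 0.007457
W = 10·12.3·(0.069505 − 0.007457) = 7.6318 kWh/t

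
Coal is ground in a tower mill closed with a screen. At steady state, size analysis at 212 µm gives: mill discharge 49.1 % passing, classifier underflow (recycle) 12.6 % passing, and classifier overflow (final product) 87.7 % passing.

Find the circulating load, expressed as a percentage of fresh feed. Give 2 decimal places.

CL = 105.75 %

Classifier node, passing 212 µm:
r = (o − d)/(d − u)
r = (87.7 − 49.1)/(49.1 − 12.6) = 38.6/36.5 = 1.0575
CL = 100·r = 105.75 %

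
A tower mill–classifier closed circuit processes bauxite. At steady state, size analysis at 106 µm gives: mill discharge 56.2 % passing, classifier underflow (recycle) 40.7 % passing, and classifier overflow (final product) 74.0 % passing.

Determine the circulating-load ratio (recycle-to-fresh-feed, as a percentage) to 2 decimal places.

Balance %-passing 106 µm (r = R/F):
Fd + Rd = Ru + Fo ⇒ R/F = (o−d)/(d−u)
r = (74.0 − 56.2)/(56.2 − 40.7) = 17.8/15.5 = 1.1484
CL = 100·r = 114.84 %

CL = 114.84 %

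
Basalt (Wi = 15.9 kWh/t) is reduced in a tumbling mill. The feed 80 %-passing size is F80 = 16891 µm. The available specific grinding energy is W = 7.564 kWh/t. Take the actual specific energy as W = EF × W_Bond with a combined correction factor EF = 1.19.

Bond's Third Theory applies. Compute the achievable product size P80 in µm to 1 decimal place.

P80 = 440.0 µm

W = 10 Wi (P80^-0.5 − F80^-0.5)
W_Bond = W / EF = 7.564 / 1.19 = 6.3563 kWh/t
P80^(−½) = W_Bond/(10 Wi) + F80^(−½)
  = 6.3563/(10·15.9) + 1/√16891 = 0.039977 + 0.007694 = 0.047671
P80 = (1/0.047671)² = 20.9771² = 440.04 µm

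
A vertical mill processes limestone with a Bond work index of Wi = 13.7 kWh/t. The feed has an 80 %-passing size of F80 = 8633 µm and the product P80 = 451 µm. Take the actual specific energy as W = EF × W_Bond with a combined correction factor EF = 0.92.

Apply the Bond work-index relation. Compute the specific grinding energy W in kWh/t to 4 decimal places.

W = 4.5785 kWh/t

Bond: W = 10·Wi·(1/√P80 − 1/√F80)
1/√451 = 0.047088;  1/√8633 = 0.010763
W = 10·13.7·(0.047088 − 0.010763) = 4.9766 kWh/t
With EF = 0.92: W = 4.9766·0.92 = 4.5785 kWh/t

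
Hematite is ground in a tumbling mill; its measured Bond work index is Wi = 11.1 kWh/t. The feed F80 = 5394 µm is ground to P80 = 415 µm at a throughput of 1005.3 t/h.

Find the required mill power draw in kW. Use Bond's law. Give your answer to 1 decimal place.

P = 3958.3 kW

W_Bond = 10·Wi·(1/√P₈₀ − 1/√F₈₀)
W = 10·11.1·(1/√415 − 1/√5394) = 10·11.1·(0.035472) = 3.9374 kWh/t
P_mill = W·ṁ = 3.9374·1005.3 = 3958.3 kW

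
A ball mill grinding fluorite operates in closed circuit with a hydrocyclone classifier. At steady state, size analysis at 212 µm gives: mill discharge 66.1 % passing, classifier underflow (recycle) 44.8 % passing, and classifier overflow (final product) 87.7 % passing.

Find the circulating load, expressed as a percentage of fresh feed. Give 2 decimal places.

CL = 101.41 %

Let r = R/F. Size balance at 212 µm:
Fd + Rd = Ru + Fo ⇒ R/F = (o−d)/(d−u)
r = (87.7 − 66.1)/(66.1 − 44.8) = 21.6/21.3 = 1.0141
CL = 100·r = 101.41 %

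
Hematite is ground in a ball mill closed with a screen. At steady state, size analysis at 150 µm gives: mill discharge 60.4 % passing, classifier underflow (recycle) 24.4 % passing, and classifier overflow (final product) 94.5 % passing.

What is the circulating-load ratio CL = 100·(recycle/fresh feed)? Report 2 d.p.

Classifier node, passing 150 µm:
(1+r)·d = r·u + o ⇒ r = (o−d)/(d−u)
r = (94.5 − 60.4)/(60.4 − 24.4) = 34.1/36.0 = 0.9472
CL = 100·r = 94.72 %

CL = 94.72 %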